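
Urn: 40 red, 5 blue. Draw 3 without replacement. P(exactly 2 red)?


Hypergeometric: C(40,2)×C(5,1)/C(45,3)
= 780×5/14190 = 130/473

P(X=2) = 130/473 ≈ 27.48%


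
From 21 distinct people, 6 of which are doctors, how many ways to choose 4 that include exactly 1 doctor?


Choose 1 of the 6 doctors and 3 of the other 15 people:
C(6,1)×C(15,3) = 6×455 = 2730

2730


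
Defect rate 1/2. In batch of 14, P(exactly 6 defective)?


Binomial: P(X=6) = C(14,6)×p^6×(1-p)^8
= 3003 × 1/64 × 1/256 = 3003/16384

P(X=6) = 3003/16384 ≈ 18.33%


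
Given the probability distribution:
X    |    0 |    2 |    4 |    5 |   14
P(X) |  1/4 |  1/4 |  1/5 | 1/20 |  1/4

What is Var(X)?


E[X] = 101/20
E[X²] = 1089/20
Var(X) = E[X²] - (E[X])² = 1089/20 - 10201/400 = 11579/400

Var(X) = 11579/400 ≈ 28.9475


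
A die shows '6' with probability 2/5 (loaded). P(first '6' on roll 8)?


Geometric: P(X=8) = (1-p)^(k-1)×p = (3/5)^7×2/5 = 4374/390625

P(X=8) = 4374/390625 ≈ 1.12%


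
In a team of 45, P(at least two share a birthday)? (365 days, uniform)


P(all different) = Π(365-i)/365 for i=0..44
= 0.059024
P(match) = 1 - 0.059024 = 0.940976

P ≈ 0.9410 ≈ 94.10%


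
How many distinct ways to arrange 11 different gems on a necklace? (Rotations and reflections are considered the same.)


Free circular arrangements: rotations and reflections both identified.
(n-1)!/2 = 10!/2 = 3628800/2 = 1814400

1814400


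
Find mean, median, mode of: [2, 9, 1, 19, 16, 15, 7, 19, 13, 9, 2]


Sorted: [1, 2, 2, 7, 9, 9, 13, 15, 16, 19, 19]
Mean = 112/11
Median = 9
Freq: {2: 2, 9: 2, 1: 1, 19: 2, 16: 1, 15: 1, 7: 1, 13: 1}
Mode: [2, 9, 19]

Mean=112/11, Median=9, Mode=[2, 9, 19]


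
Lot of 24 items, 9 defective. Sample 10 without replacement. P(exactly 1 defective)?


Hypergeometric: C(9,1)×C(15,9)/C(24,10)
= 9×5005/1961256 = 1365/59432

P(X=1) = 1365/59432 ≈ 2.30%


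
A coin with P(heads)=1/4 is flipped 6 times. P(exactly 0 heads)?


Binomial: P(X=0) = C(6,0)×p^0×(1-p)^6
= 1 × 1 × 729/4096 = 729/4096

P(X=0) = 729/4096 ≈ 17.80%


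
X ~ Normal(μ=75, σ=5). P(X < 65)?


z = (65-75)/5 = -2.0
P(Z < -2.0) = 0.0228

P(X < 65) ≈ 0.0228


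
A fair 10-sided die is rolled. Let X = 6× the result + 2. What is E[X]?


E[die] = (1+10)/2 = 11/2
E[X] = 6×11/2 + 2 = 35

E[X] = 35


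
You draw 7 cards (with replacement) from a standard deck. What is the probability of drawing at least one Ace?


P(not a Ace) = 48/52 = 12/13
P(none in 7 draws) = (12/13)^7 = 35831808/62748517
P(≥1 Ace) = 1 - 35831808/62748517 = 26916709/62748517

P = 26916709/62748517 ≈ 42.90%


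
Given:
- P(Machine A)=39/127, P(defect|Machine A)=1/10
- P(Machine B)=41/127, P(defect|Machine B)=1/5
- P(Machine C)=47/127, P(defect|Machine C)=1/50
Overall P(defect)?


P(B) = Σ P(B|Aᵢ)×P(Aᵢ)
  1/10×39/127 = 39/1270
  1/5×41/127 = 41/635
  1/50×47/127 = 47/6350
Sum = 326/3175

P(defect) = 326/3175 ≈ 10.27%


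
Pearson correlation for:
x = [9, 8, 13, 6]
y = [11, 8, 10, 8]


n=4, Σx=36, Σy=37, Σxy=341, Σx²=350, Σy²=349
r = (4×341 - 36×37)/√((4×350 - 36²)(4×349 - 37²))
= 32/√(104×27) = 32/√2808 ≈ 32/52.9906 ≈ 0.6039

r ≈ 0.6039


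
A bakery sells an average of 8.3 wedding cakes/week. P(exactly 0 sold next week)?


Poisson(λ=8.3): P(X=0) = e^(-λ)×λ^k/k!
= e^(-8.3) × 8.3^0 / 0!
≈ 0.0002485168271 × 1 / 1 ≈ 0.000249

P(X=0) ≈ 0.000249 ≈ 0.02%


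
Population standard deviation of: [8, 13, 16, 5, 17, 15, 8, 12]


Mean = 94/8 = 47/4
  (8-47/4)²=225/16
  (13-47/4)²=25/16
  (16-47/4)²=289/16
  (5-47/4)²=729/16
  (17-47/4)²=441/16
  (15-47/4)²=169/16
  (8-47/4)²=225/16
  (12-47/4)²=1/16
Σ(x-μ)² = 263/2
σ² = (263/2)/8 = 263/16

σ = √(263/16) ≈ 4.0543


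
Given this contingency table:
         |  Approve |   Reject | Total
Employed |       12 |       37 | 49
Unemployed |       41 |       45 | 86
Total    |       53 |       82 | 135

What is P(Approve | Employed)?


P(Approve | Employed) = 12/(12+37) = 12/49

P(Approve|Employed) = 12/49 ≈ 24.49%


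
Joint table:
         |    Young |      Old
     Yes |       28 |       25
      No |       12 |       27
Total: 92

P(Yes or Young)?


P(Yes∨Young) = P(Yes) + P(Young) - P(Yes∧Young)
= (53 + 40 - 28)/92 = 65/92

P = 65/92 ≈ 70.65%


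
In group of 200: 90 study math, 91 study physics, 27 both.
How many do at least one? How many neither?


|A∪B| = 90+91-27 = 154
Neither = 200-154 = 46

At least one: 154; Neither: 46


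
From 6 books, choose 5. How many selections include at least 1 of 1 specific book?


Complement: C(6,5) - C(5,5) = 6 - 1 = 5

5


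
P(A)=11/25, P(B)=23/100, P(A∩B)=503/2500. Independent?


P(A)×P(B) = 253/2500
P(A∩B) = 503/2500
Not equal → NOT independent

No, not independent


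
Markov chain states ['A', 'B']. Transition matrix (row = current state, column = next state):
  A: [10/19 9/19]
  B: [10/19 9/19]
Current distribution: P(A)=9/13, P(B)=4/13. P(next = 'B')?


P(next=B) = Σᵢ P(now=i)×P(i→B)
= 9/13×9/19 + 4/13×9/19
= 81/247 + 36/247 = 9/19

P = 9/19 ≈ 0.4737


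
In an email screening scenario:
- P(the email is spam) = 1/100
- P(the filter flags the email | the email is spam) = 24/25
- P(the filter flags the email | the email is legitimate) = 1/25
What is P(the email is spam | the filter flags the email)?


Using Bayes' theorem:
P(A|B) = P(B|A)·P(A) / P(B)

P(the filter flags the email) = 24/25 × 1/100 + 1/25 × 99/100
= 6/625 + 99/2500 = 123/2500

P(the email is spam|the filter flags the email) = (6/625) / (123/2500) = 8/41

P(the email is spam|the filter flags the email) = 8/41 ≈ 19.51%


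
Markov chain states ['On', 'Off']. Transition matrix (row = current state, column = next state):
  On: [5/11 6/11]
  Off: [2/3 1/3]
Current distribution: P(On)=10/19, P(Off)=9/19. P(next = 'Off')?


P(next=Off) = Σᵢ P(now=i)×P(i→Off)
= 10/19×6/11 + 9/19×1/3
= 60/209 + 3/19 = 93/209

P = 93/209 ≈ 0.4450


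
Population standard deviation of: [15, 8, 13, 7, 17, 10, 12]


Mean = 82/7
  (15-82/7)²=529/49
  (8-82/7)²=676/49
  (13-82/7)²=81/49
  (7-82/7)²=1089/49
  (17-82/7)²=1369/49
  (10-82/7)²=144/49
  (12-82/7)²=4/49
Σ(x-μ)² = 556/7
σ² = (556/7)/7 = 556/49

σ = √(556/49) ≈ 3.3685


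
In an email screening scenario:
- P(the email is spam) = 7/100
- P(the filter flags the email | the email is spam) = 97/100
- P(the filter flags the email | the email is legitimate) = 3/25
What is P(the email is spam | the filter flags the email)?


Using Bayes' theorem:
P(A|B) = P(B|A)·P(A) / P(B)

P(the filter flags the email) = 97/100 × 7/100 + 3/25 × 93/100
= 679/10000 + 279/2500 = 359/2000

P(the email is spam|the filter flags the email) = (679/10000) / (359/2000) = 679/1795

P(the email is spam|the filter flags the email) = 679/1795 ≈ 37.83%


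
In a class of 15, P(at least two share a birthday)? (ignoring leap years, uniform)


P(all different) = Π(365-i)/365 for i=0..14
= 0.747099
P(match) = 1 - 0.747099 = 0.252901

P ≈ 0.2529 ≈ 25.29%


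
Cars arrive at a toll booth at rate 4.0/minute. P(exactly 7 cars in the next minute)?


Poisson(λ=4.0): P(X=7) = e^(-λ)×λ^k/k!
= e^(-4.0) × 4.0^7 / 7!
≈ 0.01831563889 × 16384 / 5040 ≈ 0.059540

P(X=7) ≈ 0.059540 ≈ 5.95%


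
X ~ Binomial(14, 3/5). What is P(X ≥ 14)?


P(X ≥ 14) = Σ P(X=i) for i=14..14
P(X=14) = 4782969/6103515625
Sum = 4782969/6103515625

P(X ≥ 14) = 4782969/6103515625 ≈ 0.08%


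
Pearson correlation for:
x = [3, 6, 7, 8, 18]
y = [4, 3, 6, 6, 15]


n=5, Σx=42, Σy=34, Σxy=390, Σx²=482, Σy²=322
r = (5×390 - 42×34)/√((5×482 - 42²)(5×322 - 34²))
= 522/√(646×454) = 522/√293284 ≈ 522/541.5570 ≈ 0.9639

r ≈ 0.9639


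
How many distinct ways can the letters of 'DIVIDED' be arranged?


Letters: 7, freq: {'D': 3, 'I': 2, 'V': 1, 'E': 1}
7!/(3!×2!×1!×1!) = 5040/12 = 420

420


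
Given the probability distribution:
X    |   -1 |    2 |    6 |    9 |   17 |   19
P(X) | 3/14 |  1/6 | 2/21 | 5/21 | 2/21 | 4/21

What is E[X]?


E[X] = Σ x·P(X=x)
= (-1)×(3/14) + (2)×(1/6) + (6)×(2/21) + (9)×(5/21) + (17)×(2/21) + (19)×(4/21)
= 113/14

E[X] = 113/14


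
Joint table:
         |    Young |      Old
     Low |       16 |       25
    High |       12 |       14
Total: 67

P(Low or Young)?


P(Low∨Young) = P(Low) + P(Young) - P(Low∧Young)
= (41 + 28 - 16)/67 = 53/67

P = 53/67 ≈ 79.10%


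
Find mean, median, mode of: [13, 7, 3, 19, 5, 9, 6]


Sorted: [3, 5, 6, 7, 9, 13, 19]
Mean = 62/7
Median = 7
Freq: {13: 1, 7: 1, 3: 1, 19: 1, 5: 1, 9: 1, 6: 1}
Mode: No mode

Mean=62/7, Median=7, Mode=No mode


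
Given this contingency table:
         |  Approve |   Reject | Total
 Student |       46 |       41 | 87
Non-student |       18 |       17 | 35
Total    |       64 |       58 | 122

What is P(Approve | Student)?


P(Approve | Student) = 46/(46+41) = 46/87

P(Approve|Student) = 46/87 ≈ 52.87%


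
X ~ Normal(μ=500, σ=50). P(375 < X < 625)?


z₁=(375-500)/50=-2.5, z₂=(625-500)/50=2.5
P = Φ(2.5) - Φ(-2.5) = 0.993790 - 0.006210 = 0.987580 ≈ 0.9876

P(375 < X < 625) ≈ 0.9876


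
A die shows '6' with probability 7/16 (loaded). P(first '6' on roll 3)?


Geometric: P(X=3) = (1-p)^(k-1)×p = (9/16)^2×7/16 = 567/4096

P(X=3) = 567/4096 ≈ 13.84%


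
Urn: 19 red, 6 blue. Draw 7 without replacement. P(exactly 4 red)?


Hypergeometric: C(19,4)×C(6,3)/C(25,7)
= 3876×20/480700 = 204/1265

P(X=4) = 204/1265 ≈ 16.13%


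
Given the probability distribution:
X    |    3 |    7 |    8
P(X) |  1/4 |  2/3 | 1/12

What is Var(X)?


E[X] = 73/12
E[X²] = 161/4
Var(X) = E[X²] - (E[X])² = 161/4 - 5329/144 = 467/144

Var(X) = 467/144 ≈ 3.2431


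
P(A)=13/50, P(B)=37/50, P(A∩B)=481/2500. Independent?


P(A)×P(B) = 481/2500
P(A∩B) = 481/2500
Equal ✓ → Independent

Yes, independent


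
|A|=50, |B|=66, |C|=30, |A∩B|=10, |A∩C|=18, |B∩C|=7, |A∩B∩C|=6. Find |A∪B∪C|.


|A∪B∪C| = 50+66+30-10-18-7+6 = 117

|A∪B∪C| = 117


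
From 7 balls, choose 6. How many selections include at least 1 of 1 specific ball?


Complement: C(7,6) - C(6,6) = 7 - 1 = 6

6


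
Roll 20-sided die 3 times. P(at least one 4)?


P(no 4)^3 = (19/20)^3 = 6859/8000
P(≥1) = 1 - 6859/8000 = 1141/8000

P = 1141/8000 ≈ 14.26%


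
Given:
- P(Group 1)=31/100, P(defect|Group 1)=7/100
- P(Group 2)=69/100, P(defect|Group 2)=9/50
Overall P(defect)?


P(B) = Σ P(B|Aᵢ)×P(Aᵢ)
  7/100×31/100 = 217/10000
  9/50×69/100 = 621/5000
Sum = 1459/10000

P(defect) = 1459/10000 ≈ 14.59%


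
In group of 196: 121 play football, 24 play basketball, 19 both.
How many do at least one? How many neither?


|A∪B| = 121+24-19 = 126
Neither = 196-126 = 70

At least one: 126; Neither: 70


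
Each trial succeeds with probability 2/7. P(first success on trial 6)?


Geometric: P(X=6) = (1-p)^(k-1)×p = (5/7)^5×2/7 = 6250/117649

P(X=6) = 6250/117649 ≈ 5.31%


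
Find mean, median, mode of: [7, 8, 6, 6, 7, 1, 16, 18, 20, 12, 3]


Sorted: [1, 3, 6, 6, 7, 7, 8, 12, 16, 18, 20]
Mean = 104/11
Median = 7
Freq: {7: 2, 8: 1, 6: 2, 1: 1, 16: 1, 18: 1, 20: 1, 12: 1, 3: 1}
Mode: [6, 7]

Mean=104/11, Median=7, Mode=[6, 7]


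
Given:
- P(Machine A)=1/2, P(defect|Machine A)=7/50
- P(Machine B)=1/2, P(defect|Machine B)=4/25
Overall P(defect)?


P(B) = Σ P(B|Aᵢ)×P(Aᵢ)
  7/50×1/2 = 7/100
  4/25×1/2 = 2/25
Sum = 3/20

P(defect) = 3/20 ≈ 15.00%


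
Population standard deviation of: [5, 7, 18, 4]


Mean = 34/4 = 17/2
  (5-17/2)²=49/4
  (7-17/2)²=9/4
  (18-17/2)²=361/4
  (4-17/2)²=81/4
Σ(x-μ)² = 125
σ² = 125/4

σ = √(125/4) ≈ 5.5902


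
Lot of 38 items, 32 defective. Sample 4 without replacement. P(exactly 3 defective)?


Hypergeometric: C(32,3)×C(6,1)/C(38,4)
= 4960×6/73815 = 1984/4921

P(X=3) = 1984/4921 ≈ 40.32%


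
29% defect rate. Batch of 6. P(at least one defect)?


P(all good) = (71/100)^6 = 128100283921/1000000000000
P(≥1 defect) = 871899716079/1000000000000

P = 871899716079/1000000000000 ≈ 87.19%


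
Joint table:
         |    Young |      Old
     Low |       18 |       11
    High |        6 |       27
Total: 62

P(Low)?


P(Low) = (18+11)/62 = 29/62

P(Low) = 29/62 ≈ 46.77%


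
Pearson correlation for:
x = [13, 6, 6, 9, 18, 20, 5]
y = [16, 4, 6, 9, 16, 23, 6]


n=7, Σx=77, Σy=80, Σxy=1127, Σx²=1071, Σy²=1210
r = (7×1127 - 77×80)/√((7×1071 - 77²)(7×1210 - 80²))
= 1729/√(1568×2070) = 1729/√3245760 ≈ 1729/1801.5993 ≈ 0.9597

r ≈ 0.9597


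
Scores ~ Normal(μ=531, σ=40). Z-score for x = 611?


z = (x - μ)/σ = (611 - 531)/40 = 2.0

z = 2.0


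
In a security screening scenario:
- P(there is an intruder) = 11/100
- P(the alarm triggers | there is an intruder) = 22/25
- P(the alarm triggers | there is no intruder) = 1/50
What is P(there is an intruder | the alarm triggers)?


Using Bayes' theorem:
P(A|B) = P(B|A)·P(A) / P(B)

P(the alarm triggers) = 22/25 × 11/100 + 1/50 × 89/100
= 121/1250 + 89/5000 = 573/5000

P(there is an intruder|the alarm triggers) = (121/1250) / (573/5000) = 484/573

P(there is an intruder|the alarm triggers) = 484/573 ≈ 84.47%


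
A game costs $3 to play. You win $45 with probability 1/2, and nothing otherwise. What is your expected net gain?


E[gain] = (45-3)×1/2 + (-3)×1/2
= 21 - 3/2 = 39/2

Expected net gain = $39/2 ≈ $19.50


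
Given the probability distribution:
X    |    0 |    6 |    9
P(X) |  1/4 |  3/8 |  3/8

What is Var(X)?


E[X] = 45/8
E[X²] = 351/8
Var(X) = E[X²] - (E[X])² = 351/8 - 2025/64 = 783/64

Var(X) = 783/64 ≈ 12.2344


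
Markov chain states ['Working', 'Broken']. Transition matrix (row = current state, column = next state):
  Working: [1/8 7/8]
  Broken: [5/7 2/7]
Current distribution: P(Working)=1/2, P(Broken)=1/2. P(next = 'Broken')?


P(next=Broken) = Σᵢ P(now=i)×P(i→Broken)
= 1/2×7/8 + 1/2×2/7
= 7/16 + 1/7 = 65/112

P = 65/112 ≈ 0.5804


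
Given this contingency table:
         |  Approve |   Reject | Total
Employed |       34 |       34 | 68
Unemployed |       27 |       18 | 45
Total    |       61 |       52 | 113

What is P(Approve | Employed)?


P(Approve | Employed) = 34/(34+34) = 34/68 = 1/2

P(Approve|Employed) = 1/2 ≈ 50.00%


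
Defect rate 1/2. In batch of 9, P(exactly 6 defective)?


Binomial: P(X=6) = C(9,6)×p^6×(1-p)^3
= 84 × 1/64 × 1/8 = 21/128

P(X=6) = 21/128 ≈ 16.41%


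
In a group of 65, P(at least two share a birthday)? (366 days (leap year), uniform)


P(all different) = Π(366-i)/366 for i=0..64
= 0.002358
P(match) = 1 - 0.002358 = 0.997642

P ≈ 0.9976 ≈ 99.76%


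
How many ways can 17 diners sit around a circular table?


Circular arrangements of 17 distinct objects: fix one position to break rotational symmetry.
(n-1)! = 16! = 20922789888000

20922789888000


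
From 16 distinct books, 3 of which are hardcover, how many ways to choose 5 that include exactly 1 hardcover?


Choose 1 of the 3 hardcovers and 4 of the other 13 books:
C(3,1)×C(13,4) = 3×715 = 2145

2145


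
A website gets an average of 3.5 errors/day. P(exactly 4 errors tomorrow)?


Poisson(λ=3.5): P(X=4) = e^(-λ)×λ^k/k!
= e^(-3.5) × 3.5^4 / 4!
≈ 0.03019738342 × 150.0625 / 24 ≈ 0.188812

P(X=4) ≈ 0.188812 ≈ 18.88%


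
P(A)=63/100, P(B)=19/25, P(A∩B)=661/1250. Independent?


P(A)×P(B) = 1197/2500
P(A∩B) = 661/1250
Not equal → NOT independent

No, not independent


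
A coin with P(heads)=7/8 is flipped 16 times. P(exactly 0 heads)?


Binomial: P(X=0) = C(16,0)×p^0×(1-p)^16
= 1 × 1 × 1/281474976710656 = 1/281474976710656

P(X=0) = 1/281474976710656 ≈ 0.00%


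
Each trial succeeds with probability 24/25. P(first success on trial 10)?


Geometric: P(X=10) = (1-p)^(k-1)×p = (1/25)^9×24/25 = 24/95367431640625

P(X=10) = 24/95367431640625 ≈ 0.00%


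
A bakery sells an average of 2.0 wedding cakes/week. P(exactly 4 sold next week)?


Poisson(λ=2.0): P(X=4) = e^(-λ)×λ^k/k!
= e^(-2.0) × 2.0^4 / 4!
≈ 0.1353352832 × 16 / 24 ≈ 0.090224

P(X=4) ≈ 0.090224 ≈ 9.02%


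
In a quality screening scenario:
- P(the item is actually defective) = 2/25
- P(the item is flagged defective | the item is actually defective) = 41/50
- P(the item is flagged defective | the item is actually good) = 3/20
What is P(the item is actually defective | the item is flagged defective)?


Using Bayes' theorem:
P(A|B) = P(B|A)·P(A) / P(B)

P(the item is flagged defective) = 41/50 × 2/25 + 3/20 × 23/25
= 41/625 + 69/500 = 509/2500

P(the item is actually defective|the item is flagged defective) = (41/625) / (509/2500) = 164/509

P(the item is actually defective|the item is flagged defective) = 164/509 ≈ 32.22%


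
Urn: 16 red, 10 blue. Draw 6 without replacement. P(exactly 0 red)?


Hypergeometric: C(16,0)×C(10,6)/C(26,6)
= 1×210/230230 = 3/3289

P(X=0) = 3/3289 ≈ 0.09%


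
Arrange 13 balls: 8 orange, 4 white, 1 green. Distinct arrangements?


13!/(8!×4!×1!) = 6435

6435


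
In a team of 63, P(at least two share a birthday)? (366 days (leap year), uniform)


P(all different) = Π(366-i)/366 for i=0..62
= 0.003452
P(match) = 1 - 0.003452 = 0.996548

P ≈ 0.9965 ≈ 99.65%


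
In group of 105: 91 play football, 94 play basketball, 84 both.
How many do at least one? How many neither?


|A∪B| = 91+94-84 = 101
Neither = 105-101 = 4

At least one: 101; Neither: 4


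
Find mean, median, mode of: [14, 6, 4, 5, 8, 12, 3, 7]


Sorted: [3, 4, 5, 6, 7, 8, 12, 14]
Mean = 59/8
Median = 13/2
Freq: {14: 1, 6: 1, 4: 1, 5: 1, 8: 1, 12: 1, 3: 1, 7: 1}
Mode: No mode

Mean=59/8, Median=13/2, Mode=No mode


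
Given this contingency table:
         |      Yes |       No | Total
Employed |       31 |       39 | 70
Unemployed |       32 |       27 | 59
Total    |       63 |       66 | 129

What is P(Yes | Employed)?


P(Yes | Employed) = 31/(31+39) = 31/70

P(Yes|Employed) = 31/70 ≈ 44.29%


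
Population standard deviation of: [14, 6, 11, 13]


Mean = 44/4 = 11
  (14-11)²=9
  (6-11)²=25
  (11-11)²=0
  (13-11)²=4
Σ(x-μ)² = 38
σ² = 38/4 = 19/2

σ = √(19/2) ≈ 3.0822


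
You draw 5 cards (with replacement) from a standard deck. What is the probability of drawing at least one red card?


P(not a red card) = 26/52 = 1/2
P(none in 5 draws) = (1/2)^5 = 1/32
P(≥1 red card) = 1 - 1/32 = 31/32

P = 31/32 ≈ 96.88%


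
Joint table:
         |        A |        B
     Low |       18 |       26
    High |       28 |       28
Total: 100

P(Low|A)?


P(Low|A) = 18/(18+28) = 18/46 = 9/23

P = 9/23 ≈ 39.13%


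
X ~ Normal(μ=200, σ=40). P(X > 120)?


z = (120-200)/40 = -2.0
P(X > 120) = 1 - P(Z ≤ -2.0) = 1 - 0.0228 = 0.9772

P(X > 120) ≈ 0.9772


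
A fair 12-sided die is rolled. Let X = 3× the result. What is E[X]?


E[die] = (1+12)/2 = 13/2
E[X] = 3 × 13/2 = 39/2

E[X] = 39/2


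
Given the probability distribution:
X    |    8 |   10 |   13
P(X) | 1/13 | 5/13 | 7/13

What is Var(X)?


E[X] = 149/13
E[X²] = 1747/13
Var(X) = E[X²] - (E[X])² = 1747/13 - 22201/169 = 510/169

Var(X) = 510/169 ≈ 3.0178


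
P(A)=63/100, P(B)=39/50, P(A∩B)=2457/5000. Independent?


P(A)×P(B) = 2457/5000
P(A∩B) = 2457/5000
Equal ✓ → Independent

Yes, independent


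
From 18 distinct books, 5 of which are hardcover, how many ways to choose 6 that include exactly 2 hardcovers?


Choose 2 of the 5 hardcovers and 4 of the other 13 books:
C(5,2)×C(13,4) = 10×715 = 7150

7150


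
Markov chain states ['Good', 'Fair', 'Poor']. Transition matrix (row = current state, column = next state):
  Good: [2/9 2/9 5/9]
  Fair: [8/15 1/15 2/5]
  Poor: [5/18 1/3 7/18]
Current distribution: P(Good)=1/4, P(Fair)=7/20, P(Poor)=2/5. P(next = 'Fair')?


P(next=Fair) = Σᵢ P(now=i)×P(i→Fair)
= 1/4×2/9 + 7/20×1/15 + 2/5×1/3
= 1/18 + 7/300 + 2/15 = 191/900

P = 191/900 ≈ 0.2122


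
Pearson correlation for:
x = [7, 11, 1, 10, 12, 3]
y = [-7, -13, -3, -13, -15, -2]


n=6, Σx=44, Σy=-53, Σxy=-511, Σx²=424, Σy²=625
r = (6×(-511) - 44×(-53))/√((6×424 - 44²)(6×625 - (-53)²))
= -734/√(608×941) = -734/√572128 ≈ -734/756.3914 ≈ -0.9704

r ≈ -0.9704


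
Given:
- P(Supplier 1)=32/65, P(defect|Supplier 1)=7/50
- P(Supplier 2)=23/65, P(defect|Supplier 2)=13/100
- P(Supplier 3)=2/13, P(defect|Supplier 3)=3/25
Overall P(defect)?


P(B) = Σ P(B|Aᵢ)×P(Aᵢ)
  7/50×32/65 = 112/1625
  13/100×23/65 = 23/500
  3/25×2/13 = 6/325
Sum = 867/6500

P(defect) = 867/6500 ≈ 13.34%


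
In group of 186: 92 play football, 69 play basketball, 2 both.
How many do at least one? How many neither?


|A∪B| = 92+69-2 = 159
Neither = 186-159 = 27

At least one: 159; Neither: 27


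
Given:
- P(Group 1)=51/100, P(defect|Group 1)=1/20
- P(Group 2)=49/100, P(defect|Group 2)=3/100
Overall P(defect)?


P(B) = Σ P(B|Aᵢ)×P(Aᵢ)
  1/20×51/100 = 51/2000
  3/100×49/100 = 147/10000
Sum = 201/5000

P(defect) = 201/5000 ≈ 4.02%


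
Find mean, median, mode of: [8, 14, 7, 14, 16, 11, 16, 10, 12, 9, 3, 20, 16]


Sorted: [3, 7, 8, 9, 10, 11, 12, 14, 14, 16, 16, 16, 20]
Mean = 156/13 = 12
Median = 12
Freq: {8: 1, 14: 2, 7: 1, 16: 3, 11: 1, 10: 1, 12: 1, 9: 1, 3: 1, 20: 1}
Mode: [16]

Mean=12, Median=12, Mode=16


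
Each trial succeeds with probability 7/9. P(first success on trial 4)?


Geometric: P(X=4) = (1-p)^(k-1)×p = (2/9)^3×7/9 = 56/6561

P(X=4) = 56/6561 ≈ 0.85%


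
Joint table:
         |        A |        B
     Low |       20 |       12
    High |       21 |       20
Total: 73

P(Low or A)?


P(Low∨A) = P(Low) + P(A) - P(Low∧A)
= (32 + 41 - 20)/73 = 53/73

P = 53/73 ≈ 72.60%


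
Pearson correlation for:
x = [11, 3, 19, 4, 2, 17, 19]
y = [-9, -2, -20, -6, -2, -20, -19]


n=7, Σx=75, Σy=-78, Σxy=-1214, Σx²=1161, Σy²=1286
r = (7×(-1214) - 75×(-78))/√((7×1161 - 75²)(7×1286 - (-78)²))
= -2648/√(2502×2918) = -2648/√7300836 ≈ -2648/2702.0059 ≈ -0.9800

r ≈ -0.9800


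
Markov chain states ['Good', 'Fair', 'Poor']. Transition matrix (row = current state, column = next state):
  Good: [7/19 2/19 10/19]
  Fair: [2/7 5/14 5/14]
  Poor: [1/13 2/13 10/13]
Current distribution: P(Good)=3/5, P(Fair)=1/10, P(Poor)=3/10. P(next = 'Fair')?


P(next=Fair) = Σᵢ P(now=i)×P(i→Fair)
= 3/5×2/19 + 1/10×5/14 + 3/10×2/13
= 6/95 + 1/28 + 3/65 = 1003/6916

P = 1003/6916 ≈ 0.1450


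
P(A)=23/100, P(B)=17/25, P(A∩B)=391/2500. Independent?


P(A)×P(B) = 391/2500
P(A∩B) = 391/2500
Equal ✓ → Independent

Yes, independent


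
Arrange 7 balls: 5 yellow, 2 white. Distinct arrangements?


7!/(5!×2!) = 21

21


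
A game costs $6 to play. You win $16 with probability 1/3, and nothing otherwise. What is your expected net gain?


E[gain] = (16-6)×1/3 + (-6)×2/3
= 10/3 - 4 = -2/3

Expected net gain = $-2/3 ≈ $-0.67


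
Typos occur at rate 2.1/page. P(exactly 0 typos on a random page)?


Poisson(λ=2.1): P(X=0) = e^(-λ)×λ^k/k!
= e^(-2.1) × 2.1^0 / 0!
≈ 0.1224564283 × 1 / 1 ≈ 0.122456

P(X=0) ≈ 0.122456 ≈ 12.25%


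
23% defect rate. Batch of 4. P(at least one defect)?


P(all good) = (77/100)^4 = 35153041/100000000
P(≥1 defect) = 64846959/100000000

P = 64846959/100000000 ≈ 64.85%


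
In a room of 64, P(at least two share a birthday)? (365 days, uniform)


P(all different) = Π(365-i)/365 for i=0..63
= 0.002810
P(match) = 1 - 0.002810 = 0.997190

P ≈ 0.9972 ≈ 99.72%


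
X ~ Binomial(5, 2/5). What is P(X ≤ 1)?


P(X ≤ 1) = Σ P(X=i) for i=0..1
P(X=0) = 243/3125
P(X=1) = 162/625
Sum = 1053/3125

P(X ≤ 1) = 1053/3125 ≈ 33.70%


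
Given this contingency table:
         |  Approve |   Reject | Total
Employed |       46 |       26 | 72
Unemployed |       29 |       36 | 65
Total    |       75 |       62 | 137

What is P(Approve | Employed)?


P(Approve | Employed) = 46/(46+26) = 46/72 = 23/36

P(Approve|Employed) = 23/36 ≈ 63.89%


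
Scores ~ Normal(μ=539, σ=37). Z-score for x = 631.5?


z = (x - μ)/σ = (631.5 - 539)/37 = 2.5

z = 2.5


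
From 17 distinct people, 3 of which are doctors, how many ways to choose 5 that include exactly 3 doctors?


Choose 3 of the 3 doctors and 2 of the other 14 people:
C(3,3)×C(14,2) = 1×91 = 91

91


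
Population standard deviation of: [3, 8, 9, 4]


Mean = 24/4 = 6
  (3-6)²=9
  (8-6)²=4
  (9-6)²=9
  (4-6)²=4
Σ(x-μ)² = 26
σ² = 26/4 = 13/2

σ = √(13/2) ≈ 2.5495


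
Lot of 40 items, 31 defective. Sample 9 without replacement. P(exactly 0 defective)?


Hypergeometric: C(31,0)×C(9,9)/C(40,9)
= 1×1/273438880 = 1/273438880

P(X=0) = 1/273438880 ≈ 0.00%


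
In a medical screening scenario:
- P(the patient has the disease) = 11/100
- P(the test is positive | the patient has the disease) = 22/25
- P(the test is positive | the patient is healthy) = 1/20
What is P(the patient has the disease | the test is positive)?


Using Bayes' theorem:
P(A|B) = P(B|A)·P(A) / P(B)

P(the test is positive) = 22/25 × 11/100 + 1/20 × 89/100
= 121/1250 + 89/2000 = 1413/10000

P(the patient has the disease|the test is positive) = (121/1250) / (1413/10000) = 968/1413

P(the patient has the disease|the test is positive) = 968/1413 ≈ 68.51%


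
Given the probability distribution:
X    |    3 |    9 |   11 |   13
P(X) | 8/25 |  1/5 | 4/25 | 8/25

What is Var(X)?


E[X] = 217/25
E[X²] = 2313/25
Var(X) = E[X²] - (E[X])² = 2313/25 - 47089/625 = 10736/625

Var(X) = 10736/625 ≈ 17.1776


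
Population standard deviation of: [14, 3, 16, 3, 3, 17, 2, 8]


Mean = 66/8 = 33/4
  (14-33/4)²=529/16
  (3-33/4)²=441/16
  (16-33/4)²=961/16
  (3-33/4)²=441/16
  (3-33/4)²=441/16
  (17-33/4)²=1225/16
  (2-33/4)²=625/16
  (8-33/4)²=1/16
Σ(x-μ)² = 583/2
σ² = (583/2)/8 = 583/16

σ = √(583/16) ≈ 6.0363


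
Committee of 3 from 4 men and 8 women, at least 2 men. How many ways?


Count by #men:
  2M,1W: C(4,2)×C(8,1)=48
  3M,0W: C(4,3)×C(8,0)=4
Total = 52

52


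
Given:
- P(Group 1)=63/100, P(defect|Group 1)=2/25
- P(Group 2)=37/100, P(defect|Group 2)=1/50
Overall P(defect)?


P(B) = Σ P(B|Aᵢ)×P(Aᵢ)
  2/25×63/100 = 63/1250
  1/50×37/100 = 37/5000
Sum = 289/5000

P(defect) = 289/5000 ≈ 5.78%


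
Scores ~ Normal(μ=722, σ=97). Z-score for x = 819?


z = (x - μ)/σ = (819 - 722)/97 = 1.0

z = 1.0


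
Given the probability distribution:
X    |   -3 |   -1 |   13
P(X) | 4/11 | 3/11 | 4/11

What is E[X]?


E[X] = Σ x·P(X=x)
= (-3)×(4/11) + (-1)×(3/11) + (13)×(4/11)
= 37/11

E[X] = 37/11


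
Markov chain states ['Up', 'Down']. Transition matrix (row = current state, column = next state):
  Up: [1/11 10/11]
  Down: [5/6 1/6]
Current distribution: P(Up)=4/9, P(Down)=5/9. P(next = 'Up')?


P(next=Up) = Σᵢ P(now=i)×P(i→Up)
= 4/9×1/11 + 5/9×5/6
= 4/99 + 25/54 = 299/594

P = 299/594 ≈ 0.5034


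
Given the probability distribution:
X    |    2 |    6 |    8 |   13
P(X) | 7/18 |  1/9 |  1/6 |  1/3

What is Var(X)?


E[X] = 64/9
E[X²] = 653/9
Var(X) = E[X²] - (E[X])² = 653/9 - 4096/81 = 1781/81

Var(X) = 1781/81 ≈ 21.9877


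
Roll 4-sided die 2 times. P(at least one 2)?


P(no 2)^2 = (3/4)^2 = 9/16
P(≥1) = 1 - 9/16 = 7/16

P = 7/16 ≈ 43.75%


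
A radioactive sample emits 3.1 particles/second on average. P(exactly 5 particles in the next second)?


Poisson(λ=3.1): P(X=5) = e^(-λ)×λ^k/k!
= e^(-3.1) × 3.1^5 / 5!
≈ 0.04504920239 × 286.29151 / 120 ≈ 0.107477

P(X=5) ≈ 0.107477 ≈ 10.75%


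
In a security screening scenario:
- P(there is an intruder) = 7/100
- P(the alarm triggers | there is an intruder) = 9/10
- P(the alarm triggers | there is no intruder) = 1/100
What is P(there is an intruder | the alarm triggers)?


Using Bayes' theorem:
P(A|B) = P(B|A)·P(A) / P(B)

P(the alarm triggers) = 9/10 × 7/100 + 1/100 × 93/100
= 63/1000 + 93/10000 = 723/10000

P(there is an intruder|the alarm triggers) = (63/1000) / (723/10000) = 210/241

P(there is an intruder|the alarm triggers) = 210/241 ≈ 87.14%


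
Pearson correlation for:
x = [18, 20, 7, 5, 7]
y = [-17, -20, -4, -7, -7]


n=5, Σx=57, Σy=-55, Σxy=-818, Σx²=847, Σy²=803
r = (5×(-818) - 57×(-55))/√((5×847 - 57²)(5×803 - (-55)²))
= -955/√(986×990) = -955/√976140 ≈ -955/987.9980 ≈ -0.9666

r ≈ -0.9666


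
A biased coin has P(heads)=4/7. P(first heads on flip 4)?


Geometric: P(X=4) = (1-p)^(k-1)×p = (3/7)^3×4/7 = 108/2401

P(X=4) = 108/2401 ≈ 4.50%


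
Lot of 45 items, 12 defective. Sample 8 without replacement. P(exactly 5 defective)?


Hypergeometric: C(12,5)×C(33,3)/C(45,8)
= 792×5456/215553195 = 43648/2177305

P(X=5) = 43648/2177305 ≈ 2.00%


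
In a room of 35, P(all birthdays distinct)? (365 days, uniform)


P(all different) = Π(365-i)/365 for i=0..34
= (365/365)×(364/365)×...×(331/365)
= 0.185617

P ≈ 0.1856 ≈ 18.56%


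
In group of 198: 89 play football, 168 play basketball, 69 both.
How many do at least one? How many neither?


|A∪B| = 89+168-69 = 188
Neither = 198-188 = 10

At least one: 188; Neither: 10


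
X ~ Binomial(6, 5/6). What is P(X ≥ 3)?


P(X ≥ 3) = Σ P(X=i) for i=3..6
P(X=3) = 625/11664
P(X=4) = 3125/15552
P(X=5) = 3125/7776
P(X=6) = 15625/46656
Sum = 23125/23328

P(X ≥ 3) = 23125/23328 ≈ 99.13%


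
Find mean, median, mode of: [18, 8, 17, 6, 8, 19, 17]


Sorted: [6, 8, 8, 17, 17, 18, 19]
Mean = 93/7
Median = 17
Freq: {18: 1, 8: 2, 17: 2, 6: 1, 19: 1}
Mode: [8, 17]

Mean=93/7, Median=17, Mode=[8, 17]


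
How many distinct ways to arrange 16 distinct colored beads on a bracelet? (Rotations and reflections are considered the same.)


Free circular arrangements: rotations and reflections both identified.
(n-1)!/2 = 15!/2 = 1307674368000/2 = 653837184000

653837184000


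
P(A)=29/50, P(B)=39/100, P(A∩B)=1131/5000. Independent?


P(A)×P(B) = 1131/5000
P(A∩B) = 1131/5000
Equal ✓ → Independent

Yes, independent


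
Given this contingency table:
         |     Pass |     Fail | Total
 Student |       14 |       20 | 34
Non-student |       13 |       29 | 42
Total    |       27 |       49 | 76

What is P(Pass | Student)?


P(Pass | Student) = 14/(14+20) = 14/34 = 7/17

P(Pass|Student) = 7/17 ≈ 41.18%


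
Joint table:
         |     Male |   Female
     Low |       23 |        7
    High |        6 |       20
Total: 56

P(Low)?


P(Low) = (23+7)/56 = 30/56 = 15/28

P(Low) = 15/28 ≈ 53.57%


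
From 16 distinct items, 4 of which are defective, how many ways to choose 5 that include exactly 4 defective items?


Choose 4 of the 4 defective items and 1 of the other 12 items:
C(4,4)×C(12,1) = 1×12 = 12

12


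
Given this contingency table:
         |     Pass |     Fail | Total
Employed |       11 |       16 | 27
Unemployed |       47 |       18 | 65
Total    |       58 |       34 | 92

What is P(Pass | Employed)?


P(Pass | Employed) = 11/(11+16) = 11/27

P(Pass|Employed) = 11/27 ≈ 40.74%


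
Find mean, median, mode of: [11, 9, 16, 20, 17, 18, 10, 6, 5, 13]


Sorted: [5, 6, 9, 10, 11, 13, 16, 17, 18, 20]
Mean = 125/10 = 25/2
Median = 12
Freq: {11: 1, 9: 1, 16: 1, 20: 1, 17: 1, 18: 1, 10: 1, 6: 1, 5: 1, 13: 1}
Mode: No mode

Mean=25/2, Median=12, Mode=No mode


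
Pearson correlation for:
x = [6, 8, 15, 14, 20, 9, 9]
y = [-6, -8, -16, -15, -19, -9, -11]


n=7, Σx=81, Σy=-84, Σxy=-1110, Σx²=1083, Σy²=1144
r = (7×(-1110) - 81×(-84))/√((7×1083 - 81²)(7×1144 - (-84)²))
= -966/√(1020×952) = -966/√971040 ≈ -966/985.4136 ≈ -0.9803

r ≈ -0.9803


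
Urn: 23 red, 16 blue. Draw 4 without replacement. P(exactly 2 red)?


Hypergeometric: C(23,2)×C(16,2)/C(39,4)
= 253×120/82251 = 10120/27417

P(X=2) = 10120/27417 ≈ 36.91%


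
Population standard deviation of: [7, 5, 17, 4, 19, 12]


Mean = 64/6 = 32/3
  (7-32/3)²=121/9
  (5-32/3)²=289/9
  (17-32/3)²=361/9
  (4-32/3)²=400/9
  (19-32/3)²=625/9
  (12-32/3)²=16/9
Σ(x-μ)² = 604/3
σ² = (604/3)/6 = 302/9

σ = √(302/9) ≈ 5.7927


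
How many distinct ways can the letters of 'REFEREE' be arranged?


Letters: 7, freq: {'R': 2, 'E': 4, 'F': 1}
7!/(2!×4!×1!) = 5040/48 = 105

105


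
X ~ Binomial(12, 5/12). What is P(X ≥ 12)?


P(X ≥ 12) = Σ P(X=i) for i=12..12
P(X=12) = 244140625/8916100448256
Sum = 244140625/8916100448256

P(X ≥ 12) = 244140625/8916100448256 ≈ 0.00%


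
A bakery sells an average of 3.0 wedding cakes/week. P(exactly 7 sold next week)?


Poisson(λ=3.0): P(X=7) = e^(-λ)×λ^k/k!
= e^(-3.0) × 3.0^7 / 7!
≈ 0.04978706837 × 2187 / 5040 ≈ 0.021604

P(X=7) ≈ 0.021604 ≈ 2.16%


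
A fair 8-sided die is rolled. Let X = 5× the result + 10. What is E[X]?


E[die] = (1+8)/2 = 9/2
E[X] = 5×9/2 + 10 = 65/2

E[X] = 65/2


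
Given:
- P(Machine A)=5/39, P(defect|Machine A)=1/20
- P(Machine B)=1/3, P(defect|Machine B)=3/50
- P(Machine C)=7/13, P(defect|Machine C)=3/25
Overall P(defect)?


P(B) = Σ P(B|Aᵢ)×P(Aᵢ)
  1/20×5/39 = 1/156
  3/50×1/3 = 1/50
  3/25×7/13 = 21/325
Sum = 71/780

P(defect) = 71/780 ≈ 9.10%


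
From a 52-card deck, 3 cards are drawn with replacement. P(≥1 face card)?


P(not a face card) = 40/52 = 10/13
P(none in 3 draws) = (10/13)^3 = 1000/2197
P(≥1 face card) = 1 - 1000/2197 = 1197/2197

P = 1197/2197 ≈ 54.48%


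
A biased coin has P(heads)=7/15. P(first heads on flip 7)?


Geometric: P(X=7) = (1-p)^(k-1)×p = (8/15)^6×7/15 = 1835008/170859375

P(X=7) = 1835008/170859375 ≈ 1.07%


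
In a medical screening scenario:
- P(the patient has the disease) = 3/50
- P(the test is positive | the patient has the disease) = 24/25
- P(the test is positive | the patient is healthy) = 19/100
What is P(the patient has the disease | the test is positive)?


Using Bayes' theorem:
P(A|B) = P(B|A)·P(A) / P(B)

P(the test is positive) = 24/25 × 3/50 + 19/100 × 47/50
= 36/625 + 893/5000 = 1181/5000

P(the patient has the disease|the test is positive) = (36/625) / (1181/5000) = 288/1181

P(the patient has the disease|the test is positive) = 288/1181 ≈ 24.39%


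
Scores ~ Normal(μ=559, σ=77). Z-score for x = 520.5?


z = (x - μ)/σ = (520.5 - 559)/77 = -0.5

z = -0.5


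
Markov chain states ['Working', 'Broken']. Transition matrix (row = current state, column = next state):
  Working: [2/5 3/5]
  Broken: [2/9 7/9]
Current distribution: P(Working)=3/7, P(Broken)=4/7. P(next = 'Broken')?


P(next=Broken) = Σᵢ P(now=i)×P(i→Broken)
= 3/7×3/5 + 4/7×7/9
= 9/35 + 4/9 = 221/315

P = 221/315 ≈ 0.7016


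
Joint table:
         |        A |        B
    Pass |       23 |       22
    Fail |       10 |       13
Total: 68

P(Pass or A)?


P(Pass∨A) = P(Pass) + P(A) - P(Pass∧A)
= (45 + 33 - 23)/68 = 55/68

P = 55/68 ≈ 80.88%


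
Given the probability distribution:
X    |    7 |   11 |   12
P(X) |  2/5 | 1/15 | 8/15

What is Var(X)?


E[X] = 149/15
E[X²] = 1567/15
Var(X) = E[X²] - (E[X])² = 1567/15 - 22201/225 = 1304/225

Var(X) = 1304/225 ≈ 5.7956


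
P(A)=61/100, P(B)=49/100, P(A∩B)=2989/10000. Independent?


P(A)×P(B) = 2989/10000
P(A∩B) = 2989/10000
Equal ✓ → Independent

Yes, independent


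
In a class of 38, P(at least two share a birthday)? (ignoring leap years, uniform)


P(all different) = Π(365-i)/365 for i=0..37
= 0.135932
P(match) = 1 - 0.135932 = 0.864068

P ≈ 0.8641 ≈ 86.41%


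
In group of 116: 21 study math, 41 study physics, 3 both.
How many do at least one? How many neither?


|A∪B| = 21+41-3 = 59
Neither = 116-59 = 57

At least one: 59; Neither: 57


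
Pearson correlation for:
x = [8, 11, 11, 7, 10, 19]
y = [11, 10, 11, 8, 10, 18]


n=6, Σx=66, Σy=68, Σxy=817, Σx²=816, Σy²=830
r = (6×817 - 66×68)/√((6×816 - 66²)(6×830 - 68²))
= 414/√(540×356) = 414/√192240 ≈ 414/438.4518 ≈ 0.9442

r ≈ 0.9442


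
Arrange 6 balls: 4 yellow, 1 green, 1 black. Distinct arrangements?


6!/(4!×1!×1!) = 30

30


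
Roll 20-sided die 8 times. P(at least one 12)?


P(no 12)^8 = (19/20)^8 = 16983563041/25600000000
P(≥1) = 1 - 16983563041/25600000000 = 8616436959/25600000000

P = 8616436959/25600000000 ≈ 33.66%


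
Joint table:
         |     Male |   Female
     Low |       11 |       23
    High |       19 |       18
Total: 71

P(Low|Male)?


P(Low|Male) = 11/(11+19) = 11/30

P = 11/30 ≈ 36.67%


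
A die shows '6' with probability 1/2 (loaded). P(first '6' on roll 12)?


Geometric: P(X=12) = (1-p)^(k-1)×p = (1/2)^11×1/2 = 1/4096

P(X=12) = 1/4096 ≈ 0.02%


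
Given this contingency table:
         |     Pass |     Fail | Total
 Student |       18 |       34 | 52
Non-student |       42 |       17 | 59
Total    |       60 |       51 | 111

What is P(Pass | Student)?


P(Pass | Student) = 18/(18+34) = 18/52 = 9/26

P(Pass|Student) = 9/26 ≈ 34.62%


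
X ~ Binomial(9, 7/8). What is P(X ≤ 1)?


P(X ≤ 1) = Σ P(X=i) for i=0..1
P(X=0) = 1/134217728
P(X=1) = 63/134217728
Sum = 1/2097152

P(X ≤ 1) = 1/2097152 ≈ 0.00%


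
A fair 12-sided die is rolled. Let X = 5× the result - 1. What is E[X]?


E[die] = (1+12)/2 = 13/2
E[X] = 5×13/2 - 1 = 63/2

E[X] = 63/2


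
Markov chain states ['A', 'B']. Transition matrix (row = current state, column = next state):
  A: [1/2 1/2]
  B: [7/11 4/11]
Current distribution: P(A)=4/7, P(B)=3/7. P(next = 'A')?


P(next=A) = Σᵢ P(now=i)×P(i→A)
= 4/7×1/2 + 3/7×7/11
= 2/7 + 3/11 = 43/77

P = 43/77 ≈ 0.5584


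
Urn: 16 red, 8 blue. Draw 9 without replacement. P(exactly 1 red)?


Hypergeometric: C(16,1)×C(8,8)/C(24,9)
= 16×1/1307504 = 1/81719

P(X=1) = 1/81719 ≈ 0.00%


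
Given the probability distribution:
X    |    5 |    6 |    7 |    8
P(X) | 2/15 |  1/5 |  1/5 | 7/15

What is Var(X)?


E[X] = 7
E[X²] = 251/5
Var(X) = E[X²] - (E[X])² = 251/5 - 49 = 6/5

Var(X) = 6/5 ≈ 1.2000


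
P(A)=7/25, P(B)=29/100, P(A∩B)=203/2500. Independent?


P(A)×P(B) = 203/2500
P(A∩B) = 203/2500
Equal ✓ → Independent

Yes, independent


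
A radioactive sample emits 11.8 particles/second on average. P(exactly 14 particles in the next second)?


Poisson(λ=11.8): P(X=14) = e^(-λ)×λ^k/k!
= e^(-11.8) × 11.8^14 / 14!
≈ 7.504557915e-06 × 1.01472439712e+15 / 87178291200 ≈ 0.087350

P(X=14) ≈ 0.087350 ≈ 8.74%


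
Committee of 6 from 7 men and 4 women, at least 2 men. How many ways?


Count by #men:
  2M,4W: C(7,2)×C(4,4)=21
  3M,3W: C(7,3)×C(4,3)=140
  4M,2W: C(7,4)×C(4,2)=210
  5M,1W: C(7,5)×C(4,1)=84
  6M,0W: C(7,6)×C(4,0)=7
Total = 462

462


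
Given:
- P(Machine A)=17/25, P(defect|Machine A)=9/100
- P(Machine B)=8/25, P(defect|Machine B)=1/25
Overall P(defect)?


P(B) = Σ P(B|Aᵢ)×P(Aᵢ)
  9/100×17/25 = 153/2500
  1/25×8/25 = 8/625
Sum = 37/500

P(defect) = 37/500 ≈ 7.40%


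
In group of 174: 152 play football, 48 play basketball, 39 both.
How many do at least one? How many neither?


|A∪B| = 152+48-39 = 161
Neither = 174-161 = 13

At least one: 161; Neither: 13


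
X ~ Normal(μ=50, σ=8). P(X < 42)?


z = (42-50)/8 = -1.0
P(Z < -1.0) = 0.1587

P(X < 42) ≈ 0.1587


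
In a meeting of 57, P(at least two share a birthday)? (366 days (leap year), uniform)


P(all different) = Π(366-i)/366 for i=0..56
= 0.010010
P(match) = 1 - 0.010010 = 0.989990

P ≈ 0.9900 ≈ 99.00%


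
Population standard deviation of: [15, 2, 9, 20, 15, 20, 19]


Mean = 100/7
  (15-100/7)²=25/49
  (2-100/7)²=7396/49
  (9-100/7)²=1369/49
  (20-100/7)²=1600/49
  (15-100/7)²=25/49
  (20-100/7)²=1600/49
  (19-100/7)²=1089/49
Σ(x-μ)² = 1872/7
σ² = (1872/7)/7 = 1872/49

σ = √(1872/49) ≈ 6.1809
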